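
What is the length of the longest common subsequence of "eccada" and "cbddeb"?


LCS of "eccada" and "cbddeb"
DP table:
           c    b    d    d    e    b
      0    0    0    0    0    0    0
  e   0    0    0    0    0    1    1
  c   0    1    1    1    1    1    1
  c   0    1    1    1    1    1    1
  a   0    1    1    1    1    1    1
  d   0    1    1    2    2    2    2
  a   0    1    1    2    2    2    2
LCS length = dp[6][6] = 2

2


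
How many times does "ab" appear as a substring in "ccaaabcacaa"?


Searching for "ab" in "ccaaabcacaa"
Scanning each position:
  Position 0: "cc" => no
  Position 1: "ca" => no
  Position 2: "aa" => no
  Position 3: "aa" => no
  Position 4: "ab" => MATCH
  Position 5: "bc" => no
  Position 6: "ca" => no
  Position 7: "ac" => no
  Position 8: "ca" => no
  Position 9: "aa" => no
Total occurrences: 1

1


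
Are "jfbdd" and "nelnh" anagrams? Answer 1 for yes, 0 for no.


Strings: "jfbdd", "nelnh"
Sorted first:  bddfj
Sorted second: ehlnn
Differ at position 0: 'b' vs 'e' => not anagrams

0


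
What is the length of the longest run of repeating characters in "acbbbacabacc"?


Input: "acbbbacabacc"
Scanning for longest run:
  Position 1 ('c'): new char, reset run to 1
  Position 2 ('b'): new char, reset run to 1
  Position 3 ('b'): continues run of 'b', length=2
  Position 4 ('b'): continues run of 'b', length=3
  Position 5 ('a'): new char, reset run to 1
  Position 6 ('c'): new char, reset run to 1
  Position 7 ('a'): new char, reset run to 1
  Position 8 ('b'): new char, reset run to 1
  Position 9 ('a'): new char, reset run to 1
  Position 10 ('c'): new char, reset run to 1
  Position 11 ('c'): continues run of 'c', length=2
Longest run: 'b' with length 3

3


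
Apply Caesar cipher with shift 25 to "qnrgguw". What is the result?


Caesar cipher: shift "qnrgguw" by 25
  'q' (pos 16) + 25 = pos 15 = 'p'
  'n' (pos 13) + 25 = pos 12 = 'm'
  'r' (pos 17) + 25 = pos 16 = 'q'
  'g' (pos 6) + 25 = pos 5 = 'f'
  'g' (pos 6) + 25 = pos 5 = 'f'
  'u' (pos 20) + 25 = pos 19 = 't'
  'w' (pos 22) + 25 = pos 21 = 'v'
Result: pmqfftv

pmqfftv


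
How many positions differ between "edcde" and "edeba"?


Comparing "edcde" and "edeba" position by position:
  Position 0: 'e' vs 'e' => same
  Position 1: 'd' vs 'd' => same
  Position 2: 'c' vs 'e' => DIFFER
  Position 3: 'd' vs 'b' => DIFFER
  Position 4: 'e' vs 'a' => DIFFER
Positions that differ: 3

3


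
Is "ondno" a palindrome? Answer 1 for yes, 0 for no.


Input: ondno
Reversed: ondno
  Compare pos 0 ('o') with pos 4 ('o'): match
  Compare pos 1 ('n') with pos 3 ('n'): match
Result: palindrome

1


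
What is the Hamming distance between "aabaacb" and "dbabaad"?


Comparing "aabaacb" and "dbabaad" position by position:
  Position 0: 'a' vs 'd' => differ
  Position 1: 'a' vs 'b' => differ
  Position 2: 'b' vs 'a' => differ
  Position 3: 'a' vs 'b' => differ
  Position 4: 'a' vs 'a' => same
  Position 5: 'c' vs 'a' => differ
  Position 6: 'b' vs 'd' => differ
Total differences (Hamming distance): 6

6


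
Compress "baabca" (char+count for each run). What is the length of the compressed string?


Input: baabca
Runs:
  'b' x 1 => "b1"
  'a' x 2 => "a2"
  'b' x 1 => "b1"
  'c' x 1 => "c1"
  'a' x 1 => "a1"
Compressed: "b1a2b1c1a1"
Compressed length: 10

10


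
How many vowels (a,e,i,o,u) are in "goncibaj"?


Input: goncibaj
Checking each character:
  'g' at position 0: consonant
  'o' at position 1: vowel (running total: 1)
  'n' at position 2: consonant
  'c' at position 3: consonant
  'i' at position 4: vowel (running total: 2)
  'b' at position 5: consonant
  'a' at position 6: vowel (running total: 3)
  'j' at position 7: consonant
Total vowels: 3

3


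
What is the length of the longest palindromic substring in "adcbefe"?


Input: "adcbefe"
Checking substrings for palindromes:
  [4:7] "efe" (len 3) => palindrome
Longest palindromic substring: "efe" with length 3

3


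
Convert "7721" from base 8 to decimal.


Input: "7721" in base 8
Positional expansion:
  Digit '7' (value 7) x 8^3 = 3584
  Digit '7' (value 7) x 8^2 = 448
  Digit '2' (value 2) x 8^1 = 16
  Digit '1' (value 1) x 8^0 = 1
Sum = 4049

4049


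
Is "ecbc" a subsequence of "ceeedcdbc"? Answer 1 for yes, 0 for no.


Check if "ecbc" is a subsequence of "ceeedcdbc"
Greedy scan:
  Position 0 ('c'): no match needed
  Position 1 ('e'): matches sub[0] = 'e'
  Position 2 ('e'): no match needed
  Position 3 ('e'): no match needed
  Position 4 ('d'): no match needed
  Position 5 ('c'): matches sub[1] = 'c'
  Position 6 ('d'): no match needed
  Position 7 ('b'): matches sub[2] = 'b'
  Position 8 ('c'): matches sub[3] = 'c'
All 4 characters matched => is a subsequence

1


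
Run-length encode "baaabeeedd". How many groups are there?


Input: baaabeeedd
Scanning for consecutive runs:
  Group 1: 'b' x 1 (positions 0-0)
  Group 2: 'a' x 3 (positions 1-3)
  Group 3: 'b' x 1 (positions 4-4)
  Group 4: 'e' x 3 (positions 5-7)
  Group 5: 'd' x 2 (positions 8-9)
Total groups: 5

5


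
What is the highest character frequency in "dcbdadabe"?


Input: dcbdadabe
Character counts:
  'a': 2
  'b': 2
  'c': 1
  'd': 3
  'e': 1
Maximum frequency: 3

3


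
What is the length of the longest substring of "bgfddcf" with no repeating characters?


Input: "bgfddcf"
Sliding window (track last position of each char):
  Position 0 ('b'): window [0,0] length 1 -- new best
  Position 1 ('g'): window [0,1] length 2 -- new best
  Position 2 ('f'): window [0,2] length 3 -- new best
  Position 3 ('d'): window [0,3] length 4 -- new best
  Position 4 ('d'): repeat (last at 3), move window start to 4
  Position 4 ('d'): window [4,4] length 1
  Position 5 ('c'): window [4,5] length 2
  Position 6 ('f'): window [4,6] length 3
Longest substring with no repeats: "bgfd" with length 4

4


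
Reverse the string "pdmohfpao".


Input: pdmohfpao
Reading characters right to left:
  Position 8: 'o'
  Position 7: 'a'
  Position 6: 'p'
  Position 5: 'f'
  Position 4: 'h'
  Position 3: 'o'
  Position 2: 'm'
  Position 1: 'd'
  Position 0: 'p'
Reversed: oapfhomdp

oapfhomdp


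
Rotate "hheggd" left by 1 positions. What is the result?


Input: "hheggd", rotate left by 1
First 1 characters: "h"
Remaining characters: "heggd"
Concatenate remaining + first: "heggd" + "h" = "heggdh"

heggdh


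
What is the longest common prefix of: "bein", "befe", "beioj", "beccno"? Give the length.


Words: bein, befe, beioj, beccno
  Position 0: all 'b' => match
  Position 1: all 'e' => match
  Position 2: ('i', 'f', 'i', 'c') => mismatch, stop
LCP = "be" (length 2)

2


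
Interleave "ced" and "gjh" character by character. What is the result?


Interleaving "ced" and "gjh":
  Position 0: 'c' from first, 'g' from second => "cg"
  Position 1: 'e' from first, 'j' from second => "ej"
  Position 2: 'd' from first, 'h' from second => "dh"
Result: cgejdh

cgejdh


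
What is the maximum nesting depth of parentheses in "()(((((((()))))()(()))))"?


Input: "()(((((((()))))()(()))))"
Tracking depth:
  Position 0 '(': depth becomes 1
  Position 1 ')': depth becomes 0
  Position 2 '(': depth becomes 1
  Position 3 '(': depth becomes 2
  Position 4 '(': depth becomes 3
  Position 5 '(': depth becomes 4
  Position 6 '(': depth becomes 5
  Position 7 '(': depth becomes 6
  Position 8 '(': depth becomes 7
  Position 9 '(': depth becomes 8
  Position 10 ')': depth becomes 7
  Position 11 ')': depth becomes 6
  Position 12 ')': depth becomes 5
  Position 13 ')': depth becomes 4
  Position 14 ')': depth becomes 3
  Position 15 '(': depth becomes 4
  Position 16 ')': depth becomes 3
  Position 17 '(': depth becomes 4
  Position 18 '(': depth becomes 5
  Position 19 ')': depth becomes 4
  Position 20 ')': depth becomes 3
  Position 21 ')': depth becomes 2
  Position 22 ')': depth becomes 1
  Position 23 ')': depth becomes 0
Maximum depth reached: 8

8


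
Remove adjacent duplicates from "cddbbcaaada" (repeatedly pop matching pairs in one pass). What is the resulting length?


Input: cddbbcaaada
Stack-based adjacent duplicate removal:
  Read 'c': push. Stack: c
  Read 'd': push. Stack: cd
  Read 'd': matches stack top 'd' => pop. Stack: c
  Read 'b': push. Stack: cb
  Read 'b': matches stack top 'b' => pop. Stack: c
  Read 'c': matches stack top 'c' => pop. Stack: (empty)
  Read 'a': push. Stack: a
  Read 'a': matches stack top 'a' => pop. Stack: (empty)
  Read 'a': push. Stack: a
  Read 'd': push. Stack: ad
  Read 'a': push. Stack: ada
Final stack: "ada" (length 3)

3


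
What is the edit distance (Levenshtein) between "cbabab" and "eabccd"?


Computing edit distance: "cbabab" -> "eabccd"
DP table:
           e    a    b    c    c    d
      0    1    2    3    4    5    6
  c   1    1    2    3    3    4    5
  b   2    2    2    2    3    4    5
  a   3    3    2    3    3    4    5
  b   4    4    3    2    3    4    5
  a   5    5    4    3    3    4    5
  b   6    6    5    4    4    4    5
Edit distance = dp[6][6] = 5

5


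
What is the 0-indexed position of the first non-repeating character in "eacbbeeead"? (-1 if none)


Input: eacbbeeead
Character frequencies:
  'a': 2
  'b': 2
  'c': 1
  'd': 1
  'e': 4
Scanning left to right for freq == 1:
  Position 0 ('e'): freq=4, skip
  Position 1 ('a'): freq=2, skip
  Position 2 ('c'): unique! => answer = 2

2


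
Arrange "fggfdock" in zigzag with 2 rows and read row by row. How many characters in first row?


Zigzag "fggfdock" into 2 rows:
Placing characters:
  'f' => row 0
  'g' => row 1
  'g' => row 0
  'f' => row 1
  'd' => row 0
  'o' => row 1
  'c' => row 0
  'k' => row 1
Rows:
  Row 0: "fgdc"
  Row 1: "gfok"
First row length: 4

4


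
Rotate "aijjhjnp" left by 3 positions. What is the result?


Input: "aijjhjnp", rotate left by 3
First 3 characters: "aij"
Remaining characters: "jhjnp"
Concatenate remaining + first: "jhjnp" + "aij" = "jhjnpaij"

jhjnpaij


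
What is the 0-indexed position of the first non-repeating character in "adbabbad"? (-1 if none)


Input: adbabbad
Character frequencies:
  'a': 3
  'b': 3
  'd': 2
Scanning left to right for freq == 1:
  Position 0 ('a'): freq=3, skip
  Position 1 ('d'): freq=2, skip
  Position 2 ('b'): freq=3, skip
  Position 3 ('a'): freq=3, skip
  Position 4 ('b'): freq=3, skip
  Position 5 ('b'): freq=3, skip
  Position 6 ('a'): freq=3, skip
  Position 7 ('d'): freq=2, skip
  No unique character found => answer = -1

-1


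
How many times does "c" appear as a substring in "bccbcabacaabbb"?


Searching for "c" in "bccbcabacaabbb"
Scanning each position:
  Position 0: "b" => no
  Position 1: "c" => MATCH
  Position 2: "c" => MATCH
  Position 3: "b" => no
  Position 4: "c" => MATCH
  Position 5: "a" => no
  Position 6: "b" => no
  Position 7: "a" => no
  Position 8: "c" => MATCH
  Position 9: "a" => no
  Position 10: "a" => no
  Position 11: "b" => no
  Position 12: "b" => no
  Position 13: "b" => no
Total occurrences: 4

4


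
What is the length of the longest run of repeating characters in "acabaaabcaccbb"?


Input: "acabaaabcaccbb"
Scanning for longest run:
  Position 1 ('c'): new char, reset run to 1
  Position 2 ('a'): new char, reset run to 1
  Position 3 ('b'): new char, reset run to 1
  Position 4 ('a'): new char, reset run to 1
  Position 5 ('a'): continues run of 'a', length=2
  Position 6 ('a'): continues run of 'a', length=3
  Position 7 ('b'): new char, reset run to 1
  Position 8 ('c'): new char, reset run to 1
  Position 9 ('a'): new char, reset run to 1
  Position 10 ('c'): new char, reset run to 1
  Position 11 ('c'): continues run of 'c', length=2
  Position 12 ('b'): new char, reset run to 1
  Position 13 ('b'): continues run of 'b', length=2
Longest run: 'a' with length 3

3


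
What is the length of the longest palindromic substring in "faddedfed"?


Input: "faddedfed"
Checking substrings for palindromes:
  [3:6] "ded" (len 3) => palindrome
  [2:4] "dd" (len 2) => palindrome
Longest palindromic substring: "ded" with length 3

3


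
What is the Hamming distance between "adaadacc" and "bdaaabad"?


Comparing "adaadacc" and "bdaaabad" position by position:
  Position 0: 'a' vs 'b' => differ
  Position 1: 'd' vs 'd' => same
  Position 2: 'a' vs 'a' => same
  Position 3: 'a' vs 'a' => same
  Position 4: 'd' vs 'a' => differ
  Position 5: 'a' vs 'b' => differ
  Position 6: 'c' vs 'a' => differ
  Position 7: 'c' vs 'd' => differ
Total differences (Hamming distance): 5

5


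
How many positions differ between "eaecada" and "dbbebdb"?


Comparing "eaecada" and "dbbebdb" position by position:
  Position 0: 'e' vs 'd' => DIFFER
  Position 1: 'a' vs 'b' => DIFFER
  Position 2: 'e' vs 'b' => DIFFER
  Position 3: 'c' vs 'e' => DIFFER
  Position 4: 'a' vs 'b' => DIFFER
  Position 5: 'd' vs 'd' => same
  Position 6: 'a' vs 'b' => DIFFER
Positions that differ: 6

6


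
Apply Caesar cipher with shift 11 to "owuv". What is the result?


Caesar cipher: shift "owuv" by 11
  'o' (pos 14) + 11 = pos 25 = 'z'
  'w' (pos 22) + 11 = pos 7 = 'h'
  'u' (pos 20) + 11 = pos 5 = 'f'
  'v' (pos 21) + 11 = pos 6 = 'g'
Result: zhfg

zhfg


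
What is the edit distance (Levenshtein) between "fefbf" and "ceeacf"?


Computing edit distance: "fefbf" -> "ceeacf"
DP table:
           c    e    e    a    c    f
      0    1    2    3    4    5    6
  f   1    1    2    3    4    5    5
  e   2    2    1    2    3    4    5
  f   3    3    2    2    3    4    4
  b   4    4    3    3    3    4    5
  f   5    5    4    4    4    4    4
Edit distance = dp[5][6] = 4

4


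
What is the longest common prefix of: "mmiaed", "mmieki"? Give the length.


Words: mmiaed, mmieki
  Position 0: all 'm' => match
  Position 1: all 'm' => match
  Position 2: all 'i' => match
  Position 3: ('a', 'e') => mismatch, stop
LCP = "mmi" (length 3)

3


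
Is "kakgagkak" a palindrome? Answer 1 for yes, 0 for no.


Input: kakgagkak
Reversed: kakgagkak
  Compare pos 0 ('k') with pos 8 ('k'): match
  Compare pos 1 ('a') with pos 7 ('a'): match
  Compare pos 2 ('k') with pos 6 ('k'): match
  Compare pos 3 ('g') with pos 5 ('g'): match
Result: palindrome

1


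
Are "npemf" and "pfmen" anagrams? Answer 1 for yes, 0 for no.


Strings: "npemf", "pfmen"
Sorted first:  efmnp
Sorted second: efmnp
Sorted forms match => anagrams

1


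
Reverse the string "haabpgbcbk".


Input: haabpgbcbk
Reading characters right to left:
  Position 9: 'k'
  Position 8: 'b'
  Position 7: 'c'
  Position 6: 'b'
  Position 5: 'g'
  Position 4: 'p'
  Position 3: 'b'
  Position 2: 'a'
  Position 1: 'a'
  Position 0: 'h'
Reversed: kbcbgpbaah

kbcbgpbaah


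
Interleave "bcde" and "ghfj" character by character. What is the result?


Interleaving "bcde" and "ghfj":
  Position 0: 'b' from first, 'g' from second => "bg"
  Position 1: 'c' from first, 'h' from second => "ch"
  Position 2: 'd' from first, 'f' from second => "df"
  Position 3: 'e' from first, 'j' from second => "ej"
Result: bgchdfej

bgchdfej


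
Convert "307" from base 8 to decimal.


Input: "307" in base 8
Positional expansion:
  Digit '3' (value 3) x 8^2 = 192
  Digit '0' (value 0) x 8^1 = 0
  Digit '7' (value 7) x 8^0 = 7
Sum = 199

199


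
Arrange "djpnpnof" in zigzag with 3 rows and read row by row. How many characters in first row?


Zigzag "djpnpnof" into 3 rows:
Placing characters:
  'd' => row 0
  'j' => row 1
  'p' => row 2
  'n' => row 1
  'p' => row 0
  'n' => row 1
  'o' => row 2
  'f' => row 1
Rows:
  Row 0: "dp"
  Row 1: "jnnf"
  Row 2: "po"
First row length: 2

2


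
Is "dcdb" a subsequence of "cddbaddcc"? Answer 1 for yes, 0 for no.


Check if "dcdb" is a subsequence of "cddbaddcc"
Greedy scan:
  Position 0 ('c'): no match needed
  Position 1 ('d'): matches sub[0] = 'd'
  Position 2 ('d'): no match needed
  Position 3 ('b'): no match needed
  Position 4 ('a'): no match needed
  Position 5 ('d'): no match needed
  Position 6 ('d'): no match needed
  Position 7 ('c'): matches sub[1] = 'c'
  Position 8 ('c'): no match needed
Only matched 2/4 characters => not a subsequence

0


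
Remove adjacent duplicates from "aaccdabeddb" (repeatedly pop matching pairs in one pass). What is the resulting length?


Input: aaccdabeddb
Stack-based adjacent duplicate removal:
  Read 'a': push. Stack: a
  Read 'a': matches stack top 'a' => pop. Stack: (empty)
  Read 'c': push. Stack: c
  Read 'c': matches stack top 'c' => pop. Stack: (empty)
  Read 'd': push. Stack: d
  Read 'a': push. Stack: da
  Read 'b': push. Stack: dab
  Read 'e': push. Stack: dabe
  Read 'd': push. Stack: dabed
  Read 'd': matches stack top 'd' => pop. Stack: dabe
  Read 'b': push. Stack: dabeb
Final stack: "dabeb" (length 5)

5


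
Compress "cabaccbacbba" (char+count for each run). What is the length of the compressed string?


Input: cabaccbacbba
Runs:
  'c' x 1 => "c1"
  'a' x 1 => "a1"
  'b' x 1 => "b1"
  'a' x 1 => "a1"
  'c' x 2 => "c2"
  'b' x 1 => "b1"
  'a' x 1 => "a1"
  'c' x 1 => "c1"
  'b' x 2 => "b2"
  'a' x 1 => "a1"
Compressed: "c1a1b1a1c2b1a1c1b2a1"
Compressed length: 20

20


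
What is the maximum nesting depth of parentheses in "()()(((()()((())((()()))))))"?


Input: "()()(((()()((())((()()))))))"
Tracking depth:
  Position 0 '(': depth becomes 1
  Position 1 ')': depth becomes 0
  Position 2 '(': depth becomes 1
  Position 3 ')': depth becomes 0
  Position 4 '(': depth becomes 1
  Position 5 '(': depth becomes 2
  Position 6 '(': depth becomes 3
  Position 7 '(': depth becomes 4
  Position 8 ')': depth becomes 3
  Position 9 '(': depth becomes 4
  Position 10 ')': depth becomes 3
  Position 11 '(': depth becomes 4
  Position 12 '(': depth becomes 5
  Position 13 '(': depth becomes 6
  Position 14 ')': depth becomes 5
  Position 15 ')': depth becomes 4
  Position 16 '(': depth becomes 5
  Position 17 '(': depth becomes 6
  Position 18 '(': depth becomes 7
  Position 19 ')': depth becomes 6
  Position 20 '(': depth becomes 7
  Position 21 ')': depth becomes 6
  Position 22 ')': depth becomes 5
  Position 23 ')': depth becomes 4
  Position 24 ')': depth becomes 3
  Position 25 ')': depth becomes 2
  Position 26 ')': depth becomes 1
  Position 27 ')': depth becomes 0
Maximum depth reached: 7

7


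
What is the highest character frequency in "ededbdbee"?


Input: ededbdbee
Character counts:
  'b': 2
  'd': 3
  'e': 4
Maximum frequency: 4

4


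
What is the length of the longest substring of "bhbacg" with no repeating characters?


Input: "bhbacg"
Sliding window (track last position of each char):
  Position 0 ('b'): window [0,0] length 1 -- new best
  Position 1 ('h'): window [0,1] length 2 -- new best
  Position 2 ('b'): repeat (last at 0), move window start to 1
  Position 2 ('b'): window [1,2] length 2
  Position 3 ('a'): window [1,3] length 3 -- new best
  Position 4 ('c'): window [1,4] length 4 -- new best
  Position 5 ('g'): window [1,5] length 5 -- new best
Longest substring with no repeats: "hbacg" with length 5

5


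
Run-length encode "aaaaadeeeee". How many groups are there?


Input: aaaaadeeeee
Scanning for consecutive runs:
  Group 1: 'a' x 5 (positions 0-4)
  Group 2: 'd' x 1 (positions 5-5)
  Group 3: 'e' x 5 (positions 6-10)
Total groups: 3

3


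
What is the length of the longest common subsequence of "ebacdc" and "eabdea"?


LCS of "ebacdc" and "eabdea"
DP table:
           e    a    b    d    e    a
      0    0    0    0    0    0    0
  e   0    1    1    1    1    1    1
  b   0    1    1    2    2    2    2
  a   0    1    2    2    2    2    3
  c   0    1    2    2    2    2    3
  d   0    1    2    2    3    3    3
  c   0    1    2    2    3    3    3
LCS length = dp[6][6] = 3

3


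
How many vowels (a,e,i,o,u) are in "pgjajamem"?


Input: pgjajamem
Checking each character:
  'p' at position 0: consonant
  'g' at position 1: consonant
  'j' at position 2: consonant
  'a' at position 3: vowel (running total: 1)
  'j' at position 4: consonant
  'a' at position 5: vowel (running total: 2)
  'm' at position 6: consonant
  'e' at position 7: vowel (running total: 3)
  'm' at position 8: consonant
Total vowels: 3

3


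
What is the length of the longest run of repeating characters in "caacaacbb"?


Input: "caacaacbb"
Scanning for longest run:
  Position 1 ('a'): new char, reset run to 1
  Position 2 ('a'): continues run of 'a', length=2
  Position 3 ('c'): new char, reset run to 1
  Position 4 ('a'): new char, reset run to 1
  Position 5 ('a'): continues run of 'a', length=2
  Position 6 ('c'): new char, reset run to 1
  Position 7 ('b'): new char, reset run to 1
  Position 8 ('b'): continues run of 'b', length=2
Longest run: 'a' with length 2

2


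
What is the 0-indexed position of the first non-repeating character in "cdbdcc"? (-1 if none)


Input: cdbdcc
Character frequencies:
  'b': 1
  'c': 3
  'd': 2
Scanning left to right for freq == 1:
  Position 0 ('c'): freq=3, skip
  Position 1 ('d'): freq=2, skip
  Position 2 ('b'): unique! => answer = 2

2


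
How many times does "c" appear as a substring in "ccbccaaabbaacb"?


Searching for "c" in "ccbccaaabbaacb"
Scanning each position:
  Position 0: "c" => MATCH
  Position 1: "c" => MATCH
  Position 2: "b" => no
  Position 3: "c" => MATCH
  Position 4: "c" => MATCH
  Position 5: "a" => no
  Position 6: "a" => no
  Position 7: "a" => no
  Position 8: "b" => no
  Position 9: "b" => no
  Position 10: "a" => no
  Position 11: "a" => no
  Position 12: "c" => MATCH
  Position 13: "b" => no
Total occurrences: 5

5


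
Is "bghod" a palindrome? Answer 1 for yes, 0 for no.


Input: bghod
Reversed: dohgb
  Compare pos 0 ('b') with pos 4 ('d'): MISMATCH
  Compare pos 1 ('g') with pos 3 ('o'): MISMATCH
Result: not a palindrome

0


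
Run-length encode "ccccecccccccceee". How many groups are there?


Input: ccccecccccccceee
Scanning for consecutive runs:
  Group 1: 'c' x 4 (positions 0-3)
  Group 2: 'e' x 1 (positions 4-4)
  Group 3: 'c' x 8 (positions 5-12)
  Group 4: 'e' x 3 (positions 13-15)
Total groups: 4

4


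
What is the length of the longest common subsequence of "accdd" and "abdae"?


LCS of "accdd" and "abdae"
DP table:
           a    b    d    a    e
      0    0    0    0    0    0
  a   0    1    1    1    1    1
  c   0    1    1    1    1    1
  c   0    1    1    1    1    1
  d   0    1    1    2    2    2
  d   0    1    1    2    2    2
LCS length = dp[5][5] = 2

2


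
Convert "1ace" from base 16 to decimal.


Input: "1ace" in base 16
Positional expansion:
  Digit '1' (value 1) x 16^3 = 4096
  Digit 'a' (value 10) x 16^2 = 2560
  Digit 'c' (value 12) x 16^1 = 192
  Digit 'e' (value 14) x 16^0 = 14
Sum = 6862

6862


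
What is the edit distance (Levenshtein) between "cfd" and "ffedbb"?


Computing edit distance: "cfd" -> "ffedbb"
DP table:
           f    f    e    d    b    b
      0    1    2    3    4    5    6
  c   1    1    2    3    4    5    6
  f   2    1    1    2    3    4    5
  d   3    2    2    2    2    3    4
Edit distance = dp[3][6] = 4

4


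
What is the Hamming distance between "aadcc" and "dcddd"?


Comparing "aadcc" and "dcddd" position by position:
  Position 0: 'a' vs 'd' => differ
  Position 1: 'a' vs 'c' => differ
  Position 2: 'd' vs 'd' => same
  Position 3: 'c' vs 'd' => differ
  Position 4: 'c' vs 'd' => differ
Total differences (Hamming distance): 4

4


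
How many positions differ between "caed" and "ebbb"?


Comparing "caed" and "ebbb" position by position:
  Position 0: 'c' vs 'e' => DIFFER
  Position 1: 'a' vs 'b' => DIFFER
  Position 2: 'e' vs 'b' => DIFFER
  Position 3: 'd' vs 'b' => DIFFER
Positions that differ: 4

4


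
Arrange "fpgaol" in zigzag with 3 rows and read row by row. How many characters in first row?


Zigzag "fpgaol" into 3 rows:
Placing characters:
  'f' => row 0
  'p' => row 1
  'g' => row 2
  'a' => row 1
  'o' => row 0
  'l' => row 1
Rows:
  Row 0: "fo"
  Row 1: "pal"
  Row 2: "g"
First row length: 2

2


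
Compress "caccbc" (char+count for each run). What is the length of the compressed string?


Input: caccbc
Runs:
  'c' x 1 => "c1"
  'a' x 1 => "a1"
  'c' x 2 => "c2"
  'b' x 1 => "b1"
  'c' x 1 => "c1"
Compressed: "c1a1c2b1c1"
Compressed length: 10

10


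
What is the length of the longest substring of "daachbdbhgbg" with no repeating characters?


Input: "daachbdbhgbg"
Sliding window (track last position of each char):
  Position 0 ('d'): window [0,0] length 1 -- new best
  Position 1 ('a'): window [0,1] length 2 -- new best
  Position 2 ('a'): repeat (last at 1), move window start to 2
  Position 2 ('a'): window [2,2] length 1
  Position 3 ('c'): window [2,3] length 2
  Position 4 ('h'): window [2,4] length 3 -- new best
  Position 5 ('b'): window [2,5] length 4 -- new best
  Position 6 ('d'): window [2,6] length 5 -- new best
  Position 7 ('b'): repeat (last at 5), move window start to 6
  Position 7 ('b'): window [6,7] length 2
  Position 8 ('h'): window [6,8] length 3
  Position 9 ('g'): window [6,9] length 4
  Position 10 ('b'): repeat (last at 7), move window start to 8
  Position 10 ('b'): window [8,10] length 3
  Position 11 ('g'): repeat (last at 9), move window start to 10
  Position 11 ('g'): window [10,11] length 2
Longest substring with no repeats: "achbd" with length 5

5


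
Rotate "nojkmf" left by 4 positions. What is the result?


Input: "nojkmf", rotate left by 4
First 4 characters: "nojk"
Remaining characters: "mf"
Concatenate remaining + first: "mf" + "nojk" = "mfnojk"

mfnojk


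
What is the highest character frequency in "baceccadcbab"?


Input: baceccadcbab
Character counts:
  'a': 3
  'b': 3
  'c': 4
  'd': 1
  'e': 1
Maximum frequency: 4

4


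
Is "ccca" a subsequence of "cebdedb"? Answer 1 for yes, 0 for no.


Check if "ccca" is a subsequence of "cebdedb"
Greedy scan:
  Position 0 ('c'): matches sub[0] = 'c'
  Position 1 ('e'): no match needed
  Position 2 ('b'): no match needed
  Position 3 ('d'): no match needed
  Position 4 ('e'): no match needed
  Position 5 ('d'): no match needed
  Position 6 ('b'): no match needed
Only matched 1/4 characters => not a subsequence

0


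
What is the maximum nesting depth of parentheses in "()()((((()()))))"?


Input: "()()((((()()))))"
Tracking depth:
  Position 0 '(': depth becomes 1
  Position 1 ')': depth becomes 0
  Position 2 '(': depth becomes 1
  Position 3 ')': depth becomes 0
  Position 4 '(': depth becomes 1
  Position 5 '(': depth becomes 2
  Position 6 '(': depth becomes 3
  Position 7 '(': depth becomes 4
  Position 8 '(': depth becomes 5
  Position 9 ')': depth becomes 4
  Position 10 '(': depth becomes 5
  Position 11 ')': depth becomes 4
  Position 12 ')': depth becomes 3
  Position 13 ')': depth becomes 2
  Position 14 ')': depth becomes 1
  Position 15 ')': depth becomes 0
Maximum depth reached: 5

5


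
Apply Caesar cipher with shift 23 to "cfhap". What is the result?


Caesar cipher: shift "cfhap" by 23
  'c' (pos 2) + 23 = pos 25 = 'z'
  'f' (pos 5) + 23 = pos 2 = 'c'
  'h' (pos 7) + 23 = pos 4 = 'e'
  'a' (pos 0) + 23 = pos 23 = 'x'
  'p' (pos 15) + 23 = pos 12 = 'm'
Result: zcexm

zcexm


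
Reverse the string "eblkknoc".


Input: eblkknoc
Reading characters right to left:
  Position 7: 'c'
  Position 6: 'o'
  Position 5: 'n'
  Position 4: 'k'
  Position 3: 'k'
  Position 2: 'l'
  Position 1: 'b'
  Position 0: 'e'
Reversed: conkklbe

conkklbe


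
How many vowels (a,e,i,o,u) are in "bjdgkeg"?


Input: bjdgkeg
Checking each character:
  'b' at position 0: consonant
  'j' at position 1: consonant
  'd' at position 2: consonant
  'g' at position 3: consonant
  'k' at position 4: consonant
  'e' at position 5: vowel (running total: 1)
  'g' at position 6: consonant
Total vowels: 1

1


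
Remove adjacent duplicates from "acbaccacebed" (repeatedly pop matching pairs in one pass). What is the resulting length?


Input: acbaccacebed
Stack-based adjacent duplicate removal:
  Read 'a': push. Stack: a
  Read 'c': push. Stack: ac
  Read 'b': push. Stack: acb
  Read 'a': push. Stack: acba
  Read 'c': push. Stack: acbac
  Read 'c': matches stack top 'c' => pop. Stack: acba
  Read 'a': matches stack top 'a' => pop. Stack: acb
  Read 'c': push. Stack: acbc
  Read 'e': push. Stack: acbce
  Read 'b': push. Stack: acbceb
  Read 'e': push. Stack: acbcebe
  Read 'd': push. Stack: acbcebed
Final stack: "acbcebed" (length 8)

8


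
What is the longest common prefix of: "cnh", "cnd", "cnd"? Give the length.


Words: cnh, cnd, cnd
  Position 0: all 'c' => match
  Position 1: all 'n' => match
  Position 2: ('h', 'd', 'd') => mismatch, stop
LCP = "cn" (length 2)

2


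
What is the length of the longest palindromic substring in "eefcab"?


Input: "eefcab"
Checking substrings for palindromes:
  [0:2] "ee" (len 2) => palindrome
Longest palindromic substring: "ee" with length 2

2


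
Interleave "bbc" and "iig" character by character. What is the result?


Interleaving "bbc" and "iig":
  Position 0: 'b' from first, 'i' from second => "bi"
  Position 1: 'b' from first, 'i' from second => "bi"
  Position 2: 'c' from first, 'g' from second => "cg"
Result: bibicg

bibicg


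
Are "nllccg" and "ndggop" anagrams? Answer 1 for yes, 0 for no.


Strings: "nllccg", "ndggop"
Sorted first:  ccglln
Sorted second: dggnop
Differ at position 0: 'c' vs 'd' => not anagrams

0


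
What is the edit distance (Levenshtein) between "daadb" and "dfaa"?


Computing edit distance: "daadb" -> "dfaa"
DP table:
           d    f    a    a
      0    1    2    3    4
  d   1    0    1    2    3
  a   2    1    1    1    2
  a   3    2    2    1    1
  d   4    3    3    2    2
  b   5    4    4    3    3
Edit distance = dp[5][4] = 3

3


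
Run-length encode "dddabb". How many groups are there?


Input: dddabb
Scanning for consecutive runs:
  Group 1: 'd' x 3 (positions 0-2)
  Group 2: 'a' x 1 (positions 3-3)
  Group 3: 'b' x 2 (positions 4-5)
Total groups: 3

3


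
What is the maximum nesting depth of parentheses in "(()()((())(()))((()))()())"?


Input: "(()()((())(()))((()))()())"
Tracking depth:
  Position 0 '(': depth becomes 1
  Position 1 '(': depth becomes 2
  Position 2 ')': depth becomes 1
  Position 3 '(': depth becomes 2
  Position 4 ')': depth becomes 1
  Position 5 '(': depth becomes 2
  Position 6 '(': depth becomes 3
  Position 7 '(': depth becomes 4
  Position 8 ')': depth becomes 3
  Position 9 ')': depth becomes 2
  Position 10 '(': depth becomes 3
  Position 11 '(': depth becomes 4
  Position 12 ')': depth becomes 3
  Position 13 ')': depth becomes 2
  Position 14 ')': depth becomes 1
  Position 15 '(': depth becomes 2
  Position 16 '(': depth becomes 3
  Position 17 '(': depth becomes 4
  Position 18 ')': depth becomes 3
  Position 19 ')': depth becomes 2
  Position 20 ')': depth becomes 1
  Position 21 '(': depth becomes 2
  Position 22 ')': depth becomes 1
  Position 23 '(': depth becomes 2
  Position 24 ')': depth becomes 1
  Position 25 ')': depth becomes 0
Maximum depth reached: 4

4


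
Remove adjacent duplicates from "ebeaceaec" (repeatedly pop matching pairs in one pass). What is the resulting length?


Input: ebeaceaec
Stack-based adjacent duplicate removal:
  Read 'e': push. Stack: e
  Read 'b': push. Stack: eb
  Read 'e': push. Stack: ebe
  Read 'a': push. Stack: ebea
  Read 'c': push. Stack: ebeac
  Read 'e': push. Stack: ebeace
  Read 'a': push. Stack: ebeacea
  Read 'e': push. Stack: ebeaceae
  Read 'c': push. Stack: ebeaceaec
Final stack: "ebeaceaec" (length 9)

9


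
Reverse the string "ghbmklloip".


Input: ghbmklloip
Reading characters right to left:
  Position 9: 'p'
  Position 8: 'i'
  Position 7: 'o'
  Position 6: 'l'
  Position 5: 'l'
  Position 4: 'k'
  Position 3: 'm'
  Position 2: 'b'
  Position 1: 'h'
  Position 0: 'g'
Reversed: piollkmbhg

piollkmbhg


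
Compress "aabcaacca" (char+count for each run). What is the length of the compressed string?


Input: aabcaacca
Runs:
  'a' x 2 => "a2"
  'b' x 1 => "b1"
  'c' x 1 => "c1"
  'a' x 2 => "a2"
  'c' x 2 => "c2"
  'a' x 1 => "a1"
Compressed: "a2b1c1a2c2a1"
Compressed length: 12

12


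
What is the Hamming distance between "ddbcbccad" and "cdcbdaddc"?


Comparing "ddbcbccad" and "cdcbdaddc" position by position:
  Position 0: 'd' vs 'c' => differ
  Position 1: 'd' vs 'd' => same
  Position 2: 'b' vs 'c' => differ
  Position 3: 'c' vs 'b' => differ
  Position 4: 'b' vs 'd' => differ
  Position 5: 'c' vs 'a' => differ
  Position 6: 'c' vs 'd' => differ
  Position 7: 'a' vs 'd' => differ
  Position 8: 'd' vs 'c' => differ
Total differences (Hamming distance): 8

8


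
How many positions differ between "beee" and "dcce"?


Comparing "beee" and "dcce" position by position:
  Position 0: 'b' vs 'd' => DIFFER
  Position 1: 'e' vs 'c' => DIFFER
  Position 2: 'e' vs 'c' => DIFFER
  Position 3: 'e' vs 'e' => same
Positions that differ: 3

3


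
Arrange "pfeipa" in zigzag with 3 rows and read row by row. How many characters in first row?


Zigzag "pfeipa" into 3 rows:
Placing characters:
  'p' => row 0
  'f' => row 1
  'e' => row 2
  'i' => row 1
  'p' => row 0
  'a' => row 1
Rows:
  Row 0: "pp"
  Row 1: "fia"
  Row 2: "e"
First row length: 2

2


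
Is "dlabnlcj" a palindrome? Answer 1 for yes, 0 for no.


Input: dlabnlcj
Reversed: jclnbald
  Compare pos 0 ('d') with pos 7 ('j'): MISMATCH
  Compare pos 1 ('l') with pos 6 ('c'): MISMATCH
  Compare pos 2 ('a') with pos 5 ('l'): MISMATCH
  Compare pos 3 ('b') with pos 4 ('n'): MISMATCH
Result: not a palindrome

0


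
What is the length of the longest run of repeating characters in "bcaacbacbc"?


Input: "bcaacbacbc"
Scanning for longest run:
  Position 1 ('c'): new char, reset run to 1
  Position 2 ('a'): new char, reset run to 1
  Position 3 ('a'): continues run of 'a', length=2
  Position 4 ('c'): new char, reset run to 1
  Position 5 ('b'): new char, reset run to 1
  Position 6 ('a'): new char, reset run to 1
  Position 7 ('c'): new char, reset run to 1
  Position 8 ('b'): new char, reset run to 1
  Position 9 ('c'): new char, reset run to 1
Longest run: 'a' with length 2

2


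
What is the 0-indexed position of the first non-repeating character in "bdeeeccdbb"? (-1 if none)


Input: bdeeeccdbb
Character frequencies:
  'b': 3
  'c': 2
  'd': 2
  'e': 3
Scanning left to right for freq == 1:
  Position 0 ('b'): freq=3, skip
  Position 1 ('d'): freq=2, skip
  Position 2 ('e'): freq=3, skip
  Position 3 ('e'): freq=3, skip
  Position 4 ('e'): freq=3, skip
  Position 5 ('c'): freq=2, skip
  Position 6 ('c'): freq=2, skip
  Position 7 ('d'): freq=2, skip
  Position 8 ('b'): freq=3, skip
  Position 9 ('b'): freq=3, skip
  No unique character found => answer = -1

-1


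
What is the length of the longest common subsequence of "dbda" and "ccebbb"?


LCS of "dbda" and "ccebbb"
DP table:
           c    c    e    b    b    b
      0    0    0    0    0    0    0
  d   0    0    0    0    0    0    0
  b   0    0    0    0    1    1    1
  d   0    0    0    0    1    1    1
  a   0    0    0    0    1    1    1
LCS length = dp[4][6] = 1

1


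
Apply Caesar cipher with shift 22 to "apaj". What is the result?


Caesar cipher: shift "apaj" by 22
  'a' (pos 0) + 22 = pos 22 = 'w'
  'p' (pos 15) + 22 = pos 11 = 'l'
  'a' (pos 0) + 22 = pos 22 = 'w'
  'j' (pos 9) + 22 = pos 5 = 'f'
Result: wlwf

wlwf


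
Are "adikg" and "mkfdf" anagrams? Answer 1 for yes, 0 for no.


Strings: "adikg", "mkfdf"
Sorted first:  adgik
Sorted second: dffkm
Differ at position 0: 'a' vs 'd' => not anagrams

0


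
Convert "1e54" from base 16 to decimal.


Input: "1e54" in base 16
Positional expansion:
  Digit '1' (value 1) x 16^3 = 4096
  Digit 'e' (value 14) x 16^2 = 3584
  Digit '5' (value 5) x 16^1 = 80
  Digit '4' (value 4) x 16^0 = 4
Sum = 7764

7764


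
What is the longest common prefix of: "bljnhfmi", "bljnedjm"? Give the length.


Words: bljnhfmi, bljnedjm
  Position 0: all 'b' => match
  Position 1: all 'l' => match
  Position 2: all 'j' => match
  Position 3: all 'n' => match
  Position 4: ('h', 'e') => mismatch, stop
LCP = "bljn" (length 4)

4


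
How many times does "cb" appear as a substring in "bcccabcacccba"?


Searching for "cb" in "bcccabcacccba"
Scanning each position:
  Position 0: "bc" => no
  Position 1: "cc" => no
  Position 2: "cc" => no
  Position 3: "ca" => no
  Position 4: "ab" => no
  Position 5: "bc" => no
  Position 6: "ca" => no
  Position 7: "ac" => no
  Position 8: "cc" => no
  Position 9: "cc" => no
  Position 10: "cb" => MATCH
  Position 11: "ba" => no
Total occurrences: 1

1


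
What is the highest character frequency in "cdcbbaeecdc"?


Input: cdcbbaeecdc
Character counts:
  'a': 1
  'b': 2
  'c': 4
  'd': 2
  'e': 2
Maximum frequency: 4

4


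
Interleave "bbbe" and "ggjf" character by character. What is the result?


Interleaving "bbbe" and "ggjf":
  Position 0: 'b' from first, 'g' from second => "bg"
  Position 1: 'b' from first, 'g' from second => "bg"
  Position 2: 'b' from first, 'j' from second => "bj"
  Position 3: 'e' from first, 'f' from second => "ef"
Result: bgbgbjef

bgbgbjef


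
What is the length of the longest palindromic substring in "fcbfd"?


Input: "fcbfd"
Checking substrings for palindromes:
  No multi-char palindromic substrings found
Longest palindromic substring: "f" with length 1

1


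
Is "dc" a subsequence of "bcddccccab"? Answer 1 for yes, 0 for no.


Check if "dc" is a subsequence of "bcddccccab"
Greedy scan:
  Position 0 ('b'): no match needed
  Position 1 ('c'): no match needed
  Position 2 ('d'): matches sub[0] = 'd'
  Position 3 ('d'): no match needed
  Position 4 ('c'): matches sub[1] = 'c'
  Position 5 ('c'): no match needed
  Position 6 ('c'): no match needed
  Position 7 ('c'): no match needed
  Position 8 ('a'): no match needed
  Position 9 ('b'): no match needed
All 2 characters matched => is a subsequence

1


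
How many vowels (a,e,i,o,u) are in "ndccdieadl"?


Input: ndccdieadl
Checking each character:
  'n' at position 0: consonant
  'd' at position 1: consonant
  'c' at position 2: consonant
  'c' at position 3: consonant
  'd' at position 4: consonant
  'i' at position 5: vowel (running total: 1)
  'e' at position 6: vowel (running total: 2)
  'a' at position 7: vowel (running total: 3)
  'd' at position 8: consonant
  'l' at position 9: consonant
Total vowels: 3

3


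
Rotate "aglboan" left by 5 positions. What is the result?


Input: "aglboan", rotate left by 5
First 5 characters: "aglbo"
Remaining characters: "an"
Concatenate remaining + first: "an" + "aglbo" = "anaglbo"

anaglbo


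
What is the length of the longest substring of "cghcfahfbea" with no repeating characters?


Input: "cghcfahfbea"
Sliding window (track last position of each char):
  Position 0 ('c'): window [0,0] length 1 -- new best
  Position 1 ('g'): window [0,1] length 2 -- new best
  Position 2 ('h'): window [0,2] length 3 -- new best
  Position 3 ('c'): repeat (last at 0), move window start to 1
  Position 3 ('c'): window [1,3] length 3
  Position 4 ('f'): window [1,4] length 4 -- new best
  Position 5 ('a'): window [1,5] length 5 -- new best
  Position 6 ('h'): repeat (last at 2), move window start to 3
  Position 6 ('h'): window [3,6] length 4
  Position 7 ('f'): repeat (last at 4), move window start to 5
  Position 7 ('f'): window [5,7] length 3
  Position 8 ('b'): window [5,8] length 4
  Position 9 ('e'): window [5,9] length 5
  Position 10 ('a'): repeat (last at 5), move window start to 6
  Position 10 ('a'): window [6,10] length 5
Longest substring with no repeats: "ghcfa" with length 5

5


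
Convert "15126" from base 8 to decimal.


Input: "15126" in base 8
Positional expansion:
  Digit '1' (value 1) x 8^4 = 4096
  Digit '5' (value 5) x 8^3 = 2560
  Digit '1' (value 1) x 8^2 = 64
  Digit '2' (value 2) x 8^1 = 16
  Digit '6' (value 6) x 8^0 = 6
Sum = 6742

6742


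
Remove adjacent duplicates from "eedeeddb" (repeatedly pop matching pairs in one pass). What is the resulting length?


Input: eedeeddb
Stack-based adjacent duplicate removal:
  Read 'e': push. Stack: e
  Read 'e': matches stack top 'e' => pop. Stack: (empty)
  Read 'd': push. Stack: d
  Read 'e': push. Stack: de
  Read 'e': matches stack top 'e' => pop. Stack: d
  Read 'd': matches stack top 'd' => pop. Stack: (empty)
  Read 'd': push. Stack: d
  Read 'b': push. Stack: db
Final stack: "db" (length 2)

2
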